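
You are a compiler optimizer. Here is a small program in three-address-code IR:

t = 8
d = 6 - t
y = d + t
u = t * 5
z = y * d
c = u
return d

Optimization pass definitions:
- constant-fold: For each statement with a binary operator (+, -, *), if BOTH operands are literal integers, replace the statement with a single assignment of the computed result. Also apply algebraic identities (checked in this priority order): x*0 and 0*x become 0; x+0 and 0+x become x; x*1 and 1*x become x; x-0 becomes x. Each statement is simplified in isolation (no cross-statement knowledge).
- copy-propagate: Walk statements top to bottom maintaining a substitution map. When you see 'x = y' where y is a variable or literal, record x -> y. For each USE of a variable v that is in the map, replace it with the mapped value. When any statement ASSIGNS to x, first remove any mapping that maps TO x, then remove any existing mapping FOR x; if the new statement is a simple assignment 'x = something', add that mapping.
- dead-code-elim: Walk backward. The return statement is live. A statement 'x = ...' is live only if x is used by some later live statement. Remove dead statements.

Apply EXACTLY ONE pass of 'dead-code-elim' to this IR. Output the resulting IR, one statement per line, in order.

Answer: t = 8
d = 6 - t
return d

Derivation:
Applying dead-code-elim statement-by-statement:
  [7] return d  -> KEEP (return); live=['d']
  [6] c = u  -> DEAD (c not live)
  [5] z = y * d  -> DEAD (z not live)
  [4] u = t * 5  -> DEAD (u not live)
  [3] y = d + t  -> DEAD (y not live)
  [2] d = 6 - t  -> KEEP; live=['t']
  [1] t = 8  -> KEEP; live=[]
Result (3 stmts):
  t = 8
  d = 6 - t
  return d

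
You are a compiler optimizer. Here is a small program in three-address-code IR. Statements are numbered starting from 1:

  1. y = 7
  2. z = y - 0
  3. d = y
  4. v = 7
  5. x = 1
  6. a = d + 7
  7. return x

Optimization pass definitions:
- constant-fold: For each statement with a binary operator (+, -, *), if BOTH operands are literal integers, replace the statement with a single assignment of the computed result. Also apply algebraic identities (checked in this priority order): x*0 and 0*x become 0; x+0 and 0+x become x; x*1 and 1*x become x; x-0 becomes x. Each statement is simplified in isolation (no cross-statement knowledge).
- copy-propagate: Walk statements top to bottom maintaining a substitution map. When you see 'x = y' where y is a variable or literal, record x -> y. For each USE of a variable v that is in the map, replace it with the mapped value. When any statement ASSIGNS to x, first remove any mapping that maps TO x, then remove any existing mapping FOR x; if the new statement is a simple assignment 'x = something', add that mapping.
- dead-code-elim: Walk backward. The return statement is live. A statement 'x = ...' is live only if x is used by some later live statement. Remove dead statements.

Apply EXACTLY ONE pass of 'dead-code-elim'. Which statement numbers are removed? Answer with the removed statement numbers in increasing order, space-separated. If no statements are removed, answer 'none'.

Backward liveness scan:
Stmt 1 'y = 7': DEAD (y not in live set [])
Stmt 2 'z = y - 0': DEAD (z not in live set [])
Stmt 3 'd = y': DEAD (d not in live set [])
Stmt 4 'v = 7': DEAD (v not in live set [])
Stmt 5 'x = 1': KEEP (x is live); live-in = []
Stmt 6 'a = d + 7': DEAD (a not in live set ['x'])
Stmt 7 'return x': KEEP (return); live-in = ['x']
Removed statement numbers: [1, 2, 3, 4, 6]
Surviving IR:
  x = 1
  return x

Answer: 1 2 3 4 6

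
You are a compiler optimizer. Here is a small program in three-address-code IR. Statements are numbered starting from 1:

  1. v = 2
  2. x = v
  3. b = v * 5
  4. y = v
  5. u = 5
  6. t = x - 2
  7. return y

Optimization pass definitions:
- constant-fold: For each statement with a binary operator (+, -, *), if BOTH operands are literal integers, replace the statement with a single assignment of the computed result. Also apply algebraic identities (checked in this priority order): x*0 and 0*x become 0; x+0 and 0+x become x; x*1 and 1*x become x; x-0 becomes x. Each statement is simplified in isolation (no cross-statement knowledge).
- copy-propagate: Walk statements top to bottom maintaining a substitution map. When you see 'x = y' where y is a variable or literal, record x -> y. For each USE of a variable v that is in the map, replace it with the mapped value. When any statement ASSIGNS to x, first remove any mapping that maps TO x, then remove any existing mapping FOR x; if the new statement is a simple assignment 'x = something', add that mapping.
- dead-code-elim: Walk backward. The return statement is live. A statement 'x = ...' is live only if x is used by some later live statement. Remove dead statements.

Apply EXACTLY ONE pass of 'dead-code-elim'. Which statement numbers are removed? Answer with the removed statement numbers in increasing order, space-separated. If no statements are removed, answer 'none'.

Answer: 2 3 5 6

Derivation:
Backward liveness scan:
Stmt 1 'v = 2': KEEP (v is live); live-in = []
Stmt 2 'x = v': DEAD (x not in live set ['v'])
Stmt 3 'b = v * 5': DEAD (b not in live set ['v'])
Stmt 4 'y = v': KEEP (y is live); live-in = ['v']
Stmt 5 'u = 5': DEAD (u not in live set ['y'])
Stmt 6 't = x - 2': DEAD (t not in live set ['y'])
Stmt 7 'return y': KEEP (return); live-in = ['y']
Removed statement numbers: [2, 3, 5, 6]
Surviving IR:
  v = 2
  y = v
  return y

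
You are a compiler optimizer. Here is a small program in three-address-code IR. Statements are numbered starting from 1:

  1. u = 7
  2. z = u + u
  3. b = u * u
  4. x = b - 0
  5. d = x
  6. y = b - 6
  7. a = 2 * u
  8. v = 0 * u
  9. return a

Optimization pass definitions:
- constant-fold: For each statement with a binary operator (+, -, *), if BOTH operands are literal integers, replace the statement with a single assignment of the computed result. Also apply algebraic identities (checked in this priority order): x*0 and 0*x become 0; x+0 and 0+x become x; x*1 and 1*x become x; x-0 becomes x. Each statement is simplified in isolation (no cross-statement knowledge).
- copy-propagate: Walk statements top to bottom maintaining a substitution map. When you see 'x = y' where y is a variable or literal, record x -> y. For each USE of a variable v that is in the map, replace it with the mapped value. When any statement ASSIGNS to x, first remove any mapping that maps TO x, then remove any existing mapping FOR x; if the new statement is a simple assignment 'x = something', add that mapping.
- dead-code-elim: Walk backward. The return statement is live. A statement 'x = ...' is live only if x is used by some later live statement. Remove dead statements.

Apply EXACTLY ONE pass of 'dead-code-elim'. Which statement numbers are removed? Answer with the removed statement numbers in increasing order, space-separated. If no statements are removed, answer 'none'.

Answer: 2 3 4 5 6 8

Derivation:
Backward liveness scan:
Stmt 1 'u = 7': KEEP (u is live); live-in = []
Stmt 2 'z = u + u': DEAD (z not in live set ['u'])
Stmt 3 'b = u * u': DEAD (b not in live set ['u'])
Stmt 4 'x = b - 0': DEAD (x not in live set ['u'])
Stmt 5 'd = x': DEAD (d not in live set ['u'])
Stmt 6 'y = b - 6': DEAD (y not in live set ['u'])
Stmt 7 'a = 2 * u': KEEP (a is live); live-in = ['u']
Stmt 8 'v = 0 * u': DEAD (v not in live set ['a'])
Stmt 9 'return a': KEEP (return); live-in = ['a']
Removed statement numbers: [2, 3, 4, 5, 6, 8]
Surviving IR:
  u = 7
  a = 2 * u
  return a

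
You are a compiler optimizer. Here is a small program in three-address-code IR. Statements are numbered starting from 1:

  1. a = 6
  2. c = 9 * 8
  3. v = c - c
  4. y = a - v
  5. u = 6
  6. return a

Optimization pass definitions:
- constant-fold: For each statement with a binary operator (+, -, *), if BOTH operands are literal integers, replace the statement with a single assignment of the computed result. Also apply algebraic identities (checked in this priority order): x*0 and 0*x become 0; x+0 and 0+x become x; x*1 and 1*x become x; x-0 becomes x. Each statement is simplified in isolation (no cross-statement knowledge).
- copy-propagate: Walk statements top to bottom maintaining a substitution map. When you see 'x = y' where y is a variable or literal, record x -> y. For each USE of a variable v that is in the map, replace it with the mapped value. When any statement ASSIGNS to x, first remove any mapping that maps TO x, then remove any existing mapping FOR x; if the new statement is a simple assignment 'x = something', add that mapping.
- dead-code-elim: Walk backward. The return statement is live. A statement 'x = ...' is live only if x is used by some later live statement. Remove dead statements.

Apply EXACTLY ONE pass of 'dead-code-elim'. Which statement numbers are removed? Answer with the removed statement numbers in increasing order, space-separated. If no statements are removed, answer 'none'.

Answer: 2 3 4 5

Derivation:
Backward liveness scan:
Stmt 1 'a = 6': KEEP (a is live); live-in = []
Stmt 2 'c = 9 * 8': DEAD (c not in live set ['a'])
Stmt 3 'v = c - c': DEAD (v not in live set ['a'])
Stmt 4 'y = a - v': DEAD (y not in live set ['a'])
Stmt 5 'u = 6': DEAD (u not in live set ['a'])
Stmt 6 'return a': KEEP (return); live-in = ['a']
Removed statement numbers: [2, 3, 4, 5]
Surviving IR:
  a = 6
  return a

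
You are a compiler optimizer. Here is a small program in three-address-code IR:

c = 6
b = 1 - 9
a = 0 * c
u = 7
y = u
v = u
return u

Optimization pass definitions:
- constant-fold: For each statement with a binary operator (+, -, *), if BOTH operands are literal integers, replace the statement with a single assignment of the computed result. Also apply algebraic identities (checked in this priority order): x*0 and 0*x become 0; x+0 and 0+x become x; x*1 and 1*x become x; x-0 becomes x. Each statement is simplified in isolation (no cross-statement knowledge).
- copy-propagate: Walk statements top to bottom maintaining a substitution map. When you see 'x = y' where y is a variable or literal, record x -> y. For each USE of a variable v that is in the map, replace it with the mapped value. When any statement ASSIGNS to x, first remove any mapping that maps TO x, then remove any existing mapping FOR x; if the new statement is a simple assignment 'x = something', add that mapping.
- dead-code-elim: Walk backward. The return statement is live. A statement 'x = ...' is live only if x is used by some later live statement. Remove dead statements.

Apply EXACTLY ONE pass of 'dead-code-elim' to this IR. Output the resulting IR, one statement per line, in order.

Answer: u = 7
return u

Derivation:
Applying dead-code-elim statement-by-statement:
  [7] return u  -> KEEP (return); live=['u']
  [6] v = u  -> DEAD (v not live)
  [5] y = u  -> DEAD (y not live)
  [4] u = 7  -> KEEP; live=[]
  [3] a = 0 * c  -> DEAD (a not live)
  [2] b = 1 - 9  -> DEAD (b not live)
  [1] c = 6  -> DEAD (c not live)
Result (2 stmts):
  u = 7
  return u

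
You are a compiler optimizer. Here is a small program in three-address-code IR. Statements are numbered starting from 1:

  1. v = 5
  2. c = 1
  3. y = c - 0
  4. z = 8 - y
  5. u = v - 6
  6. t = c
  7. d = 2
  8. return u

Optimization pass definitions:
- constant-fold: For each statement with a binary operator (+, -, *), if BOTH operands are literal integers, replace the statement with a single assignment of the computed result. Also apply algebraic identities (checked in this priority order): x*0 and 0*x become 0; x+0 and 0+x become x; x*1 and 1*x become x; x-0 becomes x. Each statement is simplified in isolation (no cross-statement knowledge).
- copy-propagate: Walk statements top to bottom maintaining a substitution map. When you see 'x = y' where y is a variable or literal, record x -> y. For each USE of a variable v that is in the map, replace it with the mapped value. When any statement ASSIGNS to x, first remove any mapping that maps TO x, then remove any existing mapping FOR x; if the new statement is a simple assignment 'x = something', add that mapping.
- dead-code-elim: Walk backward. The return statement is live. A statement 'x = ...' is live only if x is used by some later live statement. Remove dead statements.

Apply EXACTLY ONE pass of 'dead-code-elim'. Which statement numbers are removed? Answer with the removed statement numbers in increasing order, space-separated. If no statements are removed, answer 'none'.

Answer: 2 3 4 6 7

Derivation:
Backward liveness scan:
Stmt 1 'v = 5': KEEP (v is live); live-in = []
Stmt 2 'c = 1': DEAD (c not in live set ['v'])
Stmt 3 'y = c - 0': DEAD (y not in live set ['v'])
Stmt 4 'z = 8 - y': DEAD (z not in live set ['v'])
Stmt 5 'u = v - 6': KEEP (u is live); live-in = ['v']
Stmt 6 't = c': DEAD (t not in live set ['u'])
Stmt 7 'd = 2': DEAD (d not in live set ['u'])
Stmt 8 'return u': KEEP (return); live-in = ['u']
Removed statement numbers: [2, 3, 4, 6, 7]
Surviving IR:
  v = 5
  u = v - 6
  return u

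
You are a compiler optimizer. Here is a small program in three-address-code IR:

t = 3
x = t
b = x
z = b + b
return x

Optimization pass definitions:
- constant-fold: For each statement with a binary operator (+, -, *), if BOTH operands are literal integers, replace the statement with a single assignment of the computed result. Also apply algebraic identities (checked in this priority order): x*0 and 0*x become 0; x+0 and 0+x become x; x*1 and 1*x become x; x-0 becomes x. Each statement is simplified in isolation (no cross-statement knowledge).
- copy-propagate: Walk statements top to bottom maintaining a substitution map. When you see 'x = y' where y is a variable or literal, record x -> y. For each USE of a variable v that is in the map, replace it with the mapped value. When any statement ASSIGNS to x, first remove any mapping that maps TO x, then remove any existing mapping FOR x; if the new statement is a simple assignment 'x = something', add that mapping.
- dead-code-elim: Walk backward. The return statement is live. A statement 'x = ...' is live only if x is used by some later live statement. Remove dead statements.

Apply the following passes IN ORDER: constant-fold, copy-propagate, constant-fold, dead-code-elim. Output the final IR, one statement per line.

Answer: return 3

Derivation:
Initial IR:
  t = 3
  x = t
  b = x
  z = b + b
  return x
After constant-fold (5 stmts):
  t = 3
  x = t
  b = x
  z = b + b
  return x
After copy-propagate (5 stmts):
  t = 3
  x = 3
  b = 3
  z = 3 + 3
  return 3
After constant-fold (5 stmts):
  t = 3
  x = 3
  b = 3
  z = 6
  return 3
After dead-code-elim (1 stmts):
  return 3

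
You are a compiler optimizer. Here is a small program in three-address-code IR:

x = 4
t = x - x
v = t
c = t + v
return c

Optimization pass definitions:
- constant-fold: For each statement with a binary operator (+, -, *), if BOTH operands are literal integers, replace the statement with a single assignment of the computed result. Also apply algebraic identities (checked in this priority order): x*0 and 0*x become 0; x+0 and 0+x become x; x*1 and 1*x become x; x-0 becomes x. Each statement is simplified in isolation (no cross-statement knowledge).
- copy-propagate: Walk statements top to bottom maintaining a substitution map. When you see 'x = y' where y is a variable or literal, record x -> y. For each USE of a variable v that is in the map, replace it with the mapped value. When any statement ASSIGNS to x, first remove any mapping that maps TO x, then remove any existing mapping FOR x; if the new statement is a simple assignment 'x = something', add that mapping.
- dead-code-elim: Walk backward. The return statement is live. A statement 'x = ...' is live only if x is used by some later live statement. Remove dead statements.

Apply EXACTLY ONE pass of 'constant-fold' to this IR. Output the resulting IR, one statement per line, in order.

Applying constant-fold statement-by-statement:
  [1] x = 4  (unchanged)
  [2] t = x - x  (unchanged)
  [3] v = t  (unchanged)
  [4] c = t + v  (unchanged)
  [5] return c  (unchanged)
Result (5 stmts):
  x = 4
  t = x - x
  v = t
  c = t + v
  return c

Answer: x = 4
t = x - x
v = t
c = t + v
return c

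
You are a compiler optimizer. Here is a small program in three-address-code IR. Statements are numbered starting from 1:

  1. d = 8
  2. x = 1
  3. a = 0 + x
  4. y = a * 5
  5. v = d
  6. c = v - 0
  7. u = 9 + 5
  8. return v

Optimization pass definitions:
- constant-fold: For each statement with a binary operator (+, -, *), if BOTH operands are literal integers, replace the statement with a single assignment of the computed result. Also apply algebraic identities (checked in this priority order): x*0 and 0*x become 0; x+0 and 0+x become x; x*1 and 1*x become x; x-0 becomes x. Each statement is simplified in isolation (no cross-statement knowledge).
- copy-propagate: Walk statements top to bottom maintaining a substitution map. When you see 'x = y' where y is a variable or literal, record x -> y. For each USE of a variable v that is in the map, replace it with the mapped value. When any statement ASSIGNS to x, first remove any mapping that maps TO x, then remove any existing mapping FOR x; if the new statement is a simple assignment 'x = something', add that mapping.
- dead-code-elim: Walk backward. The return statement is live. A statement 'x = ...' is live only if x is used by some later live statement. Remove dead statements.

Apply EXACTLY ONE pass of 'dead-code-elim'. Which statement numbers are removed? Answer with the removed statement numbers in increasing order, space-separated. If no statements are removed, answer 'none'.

Answer: 2 3 4 6 7

Derivation:
Backward liveness scan:
Stmt 1 'd = 8': KEEP (d is live); live-in = []
Stmt 2 'x = 1': DEAD (x not in live set ['d'])
Stmt 3 'a = 0 + x': DEAD (a not in live set ['d'])
Stmt 4 'y = a * 5': DEAD (y not in live set ['d'])
Stmt 5 'v = d': KEEP (v is live); live-in = ['d']
Stmt 6 'c = v - 0': DEAD (c not in live set ['v'])
Stmt 7 'u = 9 + 5': DEAD (u not in live set ['v'])
Stmt 8 'return v': KEEP (return); live-in = ['v']
Removed statement numbers: [2, 3, 4, 6, 7]
Surviving IR:
  d = 8
  v = d
  return v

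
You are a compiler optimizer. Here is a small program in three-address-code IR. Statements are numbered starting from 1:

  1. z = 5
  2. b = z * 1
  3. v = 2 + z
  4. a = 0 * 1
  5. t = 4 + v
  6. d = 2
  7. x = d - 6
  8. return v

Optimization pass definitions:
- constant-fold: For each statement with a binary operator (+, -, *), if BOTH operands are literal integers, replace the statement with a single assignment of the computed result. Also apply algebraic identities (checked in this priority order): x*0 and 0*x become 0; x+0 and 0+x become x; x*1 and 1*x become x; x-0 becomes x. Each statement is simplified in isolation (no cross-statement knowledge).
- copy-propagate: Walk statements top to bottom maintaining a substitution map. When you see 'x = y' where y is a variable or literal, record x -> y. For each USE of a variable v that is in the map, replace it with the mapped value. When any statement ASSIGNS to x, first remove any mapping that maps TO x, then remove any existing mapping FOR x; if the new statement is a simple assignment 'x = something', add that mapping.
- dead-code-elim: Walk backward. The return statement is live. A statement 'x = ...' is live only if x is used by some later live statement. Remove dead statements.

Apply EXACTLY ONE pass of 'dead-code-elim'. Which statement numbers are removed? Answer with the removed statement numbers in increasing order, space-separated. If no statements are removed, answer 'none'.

Answer: 2 4 5 6 7

Derivation:
Backward liveness scan:
Stmt 1 'z = 5': KEEP (z is live); live-in = []
Stmt 2 'b = z * 1': DEAD (b not in live set ['z'])
Stmt 3 'v = 2 + z': KEEP (v is live); live-in = ['z']
Stmt 4 'a = 0 * 1': DEAD (a not in live set ['v'])
Stmt 5 't = 4 + v': DEAD (t not in live set ['v'])
Stmt 6 'd = 2': DEAD (d not in live set ['v'])
Stmt 7 'x = d - 6': DEAD (x not in live set ['v'])
Stmt 8 'return v': KEEP (return); live-in = ['v']
Removed statement numbers: [2, 4, 5, 6, 7]
Surviving IR:
  z = 5
  v = 2 + z
  return v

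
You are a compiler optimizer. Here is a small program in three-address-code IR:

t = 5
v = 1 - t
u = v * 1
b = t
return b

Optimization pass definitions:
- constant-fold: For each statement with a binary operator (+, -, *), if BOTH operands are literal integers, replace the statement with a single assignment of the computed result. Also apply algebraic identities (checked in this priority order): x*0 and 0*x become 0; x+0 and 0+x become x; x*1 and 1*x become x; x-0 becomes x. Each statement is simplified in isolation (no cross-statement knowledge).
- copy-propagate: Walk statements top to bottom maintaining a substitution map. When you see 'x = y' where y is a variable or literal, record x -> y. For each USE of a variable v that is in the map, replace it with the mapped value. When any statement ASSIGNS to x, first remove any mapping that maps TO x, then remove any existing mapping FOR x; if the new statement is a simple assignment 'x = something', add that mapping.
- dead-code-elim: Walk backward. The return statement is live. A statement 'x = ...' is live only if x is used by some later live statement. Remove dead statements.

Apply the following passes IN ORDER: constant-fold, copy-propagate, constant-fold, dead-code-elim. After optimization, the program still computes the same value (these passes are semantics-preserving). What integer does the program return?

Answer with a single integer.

Initial IR:
  t = 5
  v = 1 - t
  u = v * 1
  b = t
  return b
After constant-fold (5 stmts):
  t = 5
  v = 1 - t
  u = v
  b = t
  return b
After copy-propagate (5 stmts):
  t = 5
  v = 1 - 5
  u = v
  b = 5
  return 5
After constant-fold (5 stmts):
  t = 5
  v = -4
  u = v
  b = 5
  return 5
After dead-code-elim (1 stmts):
  return 5
Evaluate:
  t = 5  =>  t = 5
  v = 1 - t  =>  v = -4
  u = v * 1  =>  u = -4
  b = t  =>  b = 5
  return b = 5

Answer: 5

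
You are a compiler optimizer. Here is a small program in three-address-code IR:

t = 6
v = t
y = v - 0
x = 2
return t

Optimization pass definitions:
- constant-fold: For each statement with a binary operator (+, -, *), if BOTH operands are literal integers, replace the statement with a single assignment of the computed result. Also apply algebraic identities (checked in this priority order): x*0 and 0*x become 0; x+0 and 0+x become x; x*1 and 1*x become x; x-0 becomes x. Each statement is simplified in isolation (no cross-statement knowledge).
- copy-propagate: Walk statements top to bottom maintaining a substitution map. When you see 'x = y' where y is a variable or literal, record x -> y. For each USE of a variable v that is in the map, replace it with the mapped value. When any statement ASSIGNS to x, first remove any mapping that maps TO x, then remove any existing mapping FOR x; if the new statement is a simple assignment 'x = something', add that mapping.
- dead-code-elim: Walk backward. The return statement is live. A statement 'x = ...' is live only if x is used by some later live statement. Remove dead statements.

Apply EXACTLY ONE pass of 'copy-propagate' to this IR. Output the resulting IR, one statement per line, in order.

Applying copy-propagate statement-by-statement:
  [1] t = 6  (unchanged)
  [2] v = t  -> v = 6
  [3] y = v - 0  -> y = 6 - 0
  [4] x = 2  (unchanged)
  [5] return t  -> return 6
Result (5 stmts):
  t = 6
  v = 6
  y = 6 - 0
  x = 2
  return 6

Answer: t = 6
v = 6
y = 6 - 0
x = 2
return 6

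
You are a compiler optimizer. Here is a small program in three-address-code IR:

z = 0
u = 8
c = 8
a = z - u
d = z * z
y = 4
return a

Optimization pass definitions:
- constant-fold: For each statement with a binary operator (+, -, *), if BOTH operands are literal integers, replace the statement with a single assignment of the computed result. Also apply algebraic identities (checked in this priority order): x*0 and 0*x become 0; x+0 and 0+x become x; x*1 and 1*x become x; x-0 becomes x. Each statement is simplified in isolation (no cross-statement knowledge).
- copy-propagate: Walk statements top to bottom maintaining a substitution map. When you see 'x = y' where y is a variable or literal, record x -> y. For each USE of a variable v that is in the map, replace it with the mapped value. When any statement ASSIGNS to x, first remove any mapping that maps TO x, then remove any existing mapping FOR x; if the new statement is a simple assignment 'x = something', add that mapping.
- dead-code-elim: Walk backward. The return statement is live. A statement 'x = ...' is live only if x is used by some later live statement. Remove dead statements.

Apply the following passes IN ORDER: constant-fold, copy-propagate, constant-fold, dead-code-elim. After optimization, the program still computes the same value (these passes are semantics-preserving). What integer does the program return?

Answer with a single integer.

Answer: -8

Derivation:
Initial IR:
  z = 0
  u = 8
  c = 8
  a = z - u
  d = z * z
  y = 4
  return a
After constant-fold (7 stmts):
  z = 0
  u = 8
  c = 8
  a = z - u
  d = z * z
  y = 4
  return a
After copy-propagate (7 stmts):
  z = 0
  u = 8
  c = 8
  a = 0 - 8
  d = 0 * 0
  y = 4
  return a
After constant-fold (7 stmts):
  z = 0
  u = 8
  c = 8
  a = -8
  d = 0
  y = 4
  return a
After dead-code-elim (2 stmts):
  a = -8
  return a
Evaluate:
  z = 0  =>  z = 0
  u = 8  =>  u = 8
  c = 8  =>  c = 8
  a = z - u  =>  a = -8
  d = z * z  =>  d = 0
  y = 4  =>  y = 4
  return a = -8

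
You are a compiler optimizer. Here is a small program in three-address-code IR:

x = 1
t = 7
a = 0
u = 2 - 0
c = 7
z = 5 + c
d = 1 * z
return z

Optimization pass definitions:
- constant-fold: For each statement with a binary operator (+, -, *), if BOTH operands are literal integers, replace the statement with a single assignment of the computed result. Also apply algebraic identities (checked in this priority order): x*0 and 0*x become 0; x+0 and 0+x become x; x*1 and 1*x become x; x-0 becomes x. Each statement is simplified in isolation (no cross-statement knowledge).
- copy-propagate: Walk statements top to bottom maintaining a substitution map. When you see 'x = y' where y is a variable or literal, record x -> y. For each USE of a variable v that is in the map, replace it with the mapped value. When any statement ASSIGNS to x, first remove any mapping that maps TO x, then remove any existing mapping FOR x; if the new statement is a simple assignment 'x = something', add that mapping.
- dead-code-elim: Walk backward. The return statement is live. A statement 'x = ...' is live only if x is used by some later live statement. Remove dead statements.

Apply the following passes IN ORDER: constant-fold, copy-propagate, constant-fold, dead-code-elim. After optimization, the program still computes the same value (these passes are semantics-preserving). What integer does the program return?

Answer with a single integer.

Initial IR:
  x = 1
  t = 7
  a = 0
  u = 2 - 0
  c = 7
  z = 5 + c
  d = 1 * z
  return z
After constant-fold (8 stmts):
  x = 1
  t = 7
  a = 0
  u = 2
  c = 7
  z = 5 + c
  d = z
  return z
After copy-propagate (8 stmts):
  x = 1
  t = 7
  a = 0
  u = 2
  c = 7
  z = 5 + 7
  d = z
  return z
After constant-fold (8 stmts):
  x = 1
  t = 7
  a = 0
  u = 2
  c = 7
  z = 12
  d = z
  return z
After dead-code-elim (2 stmts):
  z = 12
  return z
Evaluate:
  x = 1  =>  x = 1
  t = 7  =>  t = 7
  a = 0  =>  a = 0
  u = 2 - 0  =>  u = 2
  c = 7  =>  c = 7
  z = 5 + c  =>  z = 12
  d = 1 * z  =>  d = 12
  return z = 12

Answer: 12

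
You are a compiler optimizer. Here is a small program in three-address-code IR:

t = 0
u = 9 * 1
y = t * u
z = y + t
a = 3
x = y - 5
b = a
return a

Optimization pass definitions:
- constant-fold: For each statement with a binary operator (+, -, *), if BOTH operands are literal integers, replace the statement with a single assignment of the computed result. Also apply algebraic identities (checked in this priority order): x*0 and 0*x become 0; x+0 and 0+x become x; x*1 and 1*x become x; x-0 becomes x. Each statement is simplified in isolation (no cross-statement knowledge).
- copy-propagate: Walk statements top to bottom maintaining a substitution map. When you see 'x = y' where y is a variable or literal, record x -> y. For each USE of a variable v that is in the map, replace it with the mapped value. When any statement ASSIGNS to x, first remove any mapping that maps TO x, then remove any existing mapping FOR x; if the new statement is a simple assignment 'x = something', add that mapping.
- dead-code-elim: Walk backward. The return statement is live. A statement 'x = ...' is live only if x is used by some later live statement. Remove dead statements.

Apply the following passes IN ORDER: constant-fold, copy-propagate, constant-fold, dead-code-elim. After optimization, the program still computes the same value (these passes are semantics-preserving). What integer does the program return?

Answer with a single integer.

Initial IR:
  t = 0
  u = 9 * 1
  y = t * u
  z = y + t
  a = 3
  x = y - 5
  b = a
  return a
After constant-fold (8 stmts):
  t = 0
  u = 9
  y = t * u
  z = y + t
  a = 3
  x = y - 5
  b = a
  return a
After copy-propagate (8 stmts):
  t = 0
  u = 9
  y = 0 * 9
  z = y + 0
  a = 3
  x = y - 5
  b = 3
  return 3
After constant-fold (8 stmts):
  t = 0
  u = 9
  y = 0
  z = y
  a = 3
  x = y - 5
  b = 3
  return 3
After dead-code-elim (1 stmts):
  return 3
Evaluate:
  t = 0  =>  t = 0
  u = 9 * 1  =>  u = 9
  y = t * u  =>  y = 0
  z = y + t  =>  z = 0
  a = 3  =>  a = 3
  x = y - 5  =>  x = -5
  b = a  =>  b = 3
  return a = 3

Answer: 3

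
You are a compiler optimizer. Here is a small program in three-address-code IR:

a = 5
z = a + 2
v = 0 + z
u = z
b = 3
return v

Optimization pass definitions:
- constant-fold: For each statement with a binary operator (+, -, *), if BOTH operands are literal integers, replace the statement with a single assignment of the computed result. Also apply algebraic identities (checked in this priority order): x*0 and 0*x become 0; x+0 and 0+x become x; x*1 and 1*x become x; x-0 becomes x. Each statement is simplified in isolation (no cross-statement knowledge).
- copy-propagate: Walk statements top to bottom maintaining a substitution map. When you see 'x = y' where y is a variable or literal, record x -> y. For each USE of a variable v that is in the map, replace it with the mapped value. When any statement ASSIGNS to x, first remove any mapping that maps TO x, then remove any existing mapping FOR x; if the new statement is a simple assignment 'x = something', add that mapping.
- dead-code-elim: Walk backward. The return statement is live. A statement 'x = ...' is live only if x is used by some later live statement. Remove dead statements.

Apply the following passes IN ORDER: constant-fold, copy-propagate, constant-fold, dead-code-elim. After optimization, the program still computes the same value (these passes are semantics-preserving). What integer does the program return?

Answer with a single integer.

Initial IR:
  a = 5
  z = a + 2
  v = 0 + z
  u = z
  b = 3
  return v
After constant-fold (6 stmts):
  a = 5
  z = a + 2
  v = z
  u = z
  b = 3
  return v
After copy-propagate (6 stmts):
  a = 5
  z = 5 + 2
  v = z
  u = z
  b = 3
  return z
After constant-fold (6 stmts):
  a = 5
  z = 7
  v = z
  u = z
  b = 3
  return z
After dead-code-elim (2 stmts):
  z = 7
  return z
Evaluate:
  a = 5  =>  a = 5
  z = a + 2  =>  z = 7
  v = 0 + z  =>  v = 7
  u = z  =>  u = 7
  b = 3  =>  b = 3
  return v = 7

Answer: 7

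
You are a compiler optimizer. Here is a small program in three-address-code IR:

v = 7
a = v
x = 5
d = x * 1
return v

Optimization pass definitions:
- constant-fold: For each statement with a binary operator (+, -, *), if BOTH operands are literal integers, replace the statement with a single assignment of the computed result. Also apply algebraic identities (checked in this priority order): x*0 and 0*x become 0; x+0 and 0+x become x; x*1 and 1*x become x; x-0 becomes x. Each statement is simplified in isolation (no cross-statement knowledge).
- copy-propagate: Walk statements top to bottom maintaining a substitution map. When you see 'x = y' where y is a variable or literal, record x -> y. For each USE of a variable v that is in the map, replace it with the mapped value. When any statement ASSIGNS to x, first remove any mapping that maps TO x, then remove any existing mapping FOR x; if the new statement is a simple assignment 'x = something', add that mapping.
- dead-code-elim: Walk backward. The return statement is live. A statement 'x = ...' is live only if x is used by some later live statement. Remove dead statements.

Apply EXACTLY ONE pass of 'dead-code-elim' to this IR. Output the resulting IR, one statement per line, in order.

Answer: v = 7
return v

Derivation:
Applying dead-code-elim statement-by-statement:
  [5] return v  -> KEEP (return); live=['v']
  [4] d = x * 1  -> DEAD (d not live)
  [3] x = 5  -> DEAD (x not live)
  [2] a = v  -> DEAD (a not live)
  [1] v = 7  -> KEEP; live=[]
Result (2 stmts):
  v = 7
  return v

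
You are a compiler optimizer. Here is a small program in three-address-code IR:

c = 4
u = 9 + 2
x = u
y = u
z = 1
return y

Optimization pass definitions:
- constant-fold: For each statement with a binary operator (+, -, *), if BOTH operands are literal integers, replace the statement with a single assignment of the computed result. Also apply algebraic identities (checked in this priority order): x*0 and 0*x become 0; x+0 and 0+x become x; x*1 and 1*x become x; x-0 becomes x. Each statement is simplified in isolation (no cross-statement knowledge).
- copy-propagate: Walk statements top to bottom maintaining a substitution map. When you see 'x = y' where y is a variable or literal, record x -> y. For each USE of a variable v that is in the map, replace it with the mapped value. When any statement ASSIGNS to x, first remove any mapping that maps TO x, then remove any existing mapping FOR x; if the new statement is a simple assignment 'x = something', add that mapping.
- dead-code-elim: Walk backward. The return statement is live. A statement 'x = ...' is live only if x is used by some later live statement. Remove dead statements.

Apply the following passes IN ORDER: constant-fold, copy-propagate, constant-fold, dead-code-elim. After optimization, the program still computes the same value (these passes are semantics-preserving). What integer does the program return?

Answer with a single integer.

Answer: 11

Derivation:
Initial IR:
  c = 4
  u = 9 + 2
  x = u
  y = u
  z = 1
  return y
After constant-fold (6 stmts):
  c = 4
  u = 11
  x = u
  y = u
  z = 1
  return y
After copy-propagate (6 stmts):
  c = 4
  u = 11
  x = 11
  y = 11
  z = 1
  return 11
After constant-fold (6 stmts):
  c = 4
  u = 11
  x = 11
  y = 11
  z = 1
  return 11
After dead-code-elim (1 stmts):
  return 11
Evaluate:
  c = 4  =>  c = 4
  u = 9 + 2  =>  u = 11
  x = u  =>  x = 11
  y = u  =>  y = 11
  z = 1  =>  z = 1
  return y = 11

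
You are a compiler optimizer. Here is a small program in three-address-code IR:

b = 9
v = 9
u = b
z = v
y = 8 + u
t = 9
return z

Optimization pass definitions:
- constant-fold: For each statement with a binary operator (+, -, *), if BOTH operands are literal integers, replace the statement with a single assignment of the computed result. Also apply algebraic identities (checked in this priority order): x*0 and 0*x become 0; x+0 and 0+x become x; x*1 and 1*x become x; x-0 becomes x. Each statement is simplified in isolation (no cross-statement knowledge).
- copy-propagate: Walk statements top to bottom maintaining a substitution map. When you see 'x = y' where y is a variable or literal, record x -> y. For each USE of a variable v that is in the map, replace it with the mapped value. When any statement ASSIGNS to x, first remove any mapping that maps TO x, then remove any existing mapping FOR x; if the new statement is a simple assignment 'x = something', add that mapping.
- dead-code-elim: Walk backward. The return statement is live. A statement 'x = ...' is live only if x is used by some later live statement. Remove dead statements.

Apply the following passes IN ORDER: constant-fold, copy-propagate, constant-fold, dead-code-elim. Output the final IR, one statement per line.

Answer: return 9

Derivation:
Initial IR:
  b = 9
  v = 9
  u = b
  z = v
  y = 8 + u
  t = 9
  return z
After constant-fold (7 stmts):
  b = 9
  v = 9
  u = b
  z = v
  y = 8 + u
  t = 9
  return z
After copy-propagate (7 stmts):
  b = 9
  v = 9
  u = 9
  z = 9
  y = 8 + 9
  t = 9
  return 9
After constant-fold (7 stmts):
  b = 9
  v = 9
  u = 9
  z = 9
  y = 17
  t = 9
  return 9
After dead-code-elim (1 stmts):
  return 9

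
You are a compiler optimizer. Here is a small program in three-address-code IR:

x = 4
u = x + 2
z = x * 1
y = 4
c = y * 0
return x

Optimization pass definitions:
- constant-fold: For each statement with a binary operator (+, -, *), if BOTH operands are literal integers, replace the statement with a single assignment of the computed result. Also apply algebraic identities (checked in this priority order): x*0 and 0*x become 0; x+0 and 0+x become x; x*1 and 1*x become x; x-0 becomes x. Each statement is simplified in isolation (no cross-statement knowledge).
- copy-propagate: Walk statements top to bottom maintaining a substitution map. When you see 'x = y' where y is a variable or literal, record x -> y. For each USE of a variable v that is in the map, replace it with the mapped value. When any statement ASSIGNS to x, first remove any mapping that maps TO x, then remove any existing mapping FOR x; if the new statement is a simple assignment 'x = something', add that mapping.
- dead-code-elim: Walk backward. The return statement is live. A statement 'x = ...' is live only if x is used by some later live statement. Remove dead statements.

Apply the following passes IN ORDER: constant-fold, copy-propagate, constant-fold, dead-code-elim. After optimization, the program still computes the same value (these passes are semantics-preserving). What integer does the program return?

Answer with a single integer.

Answer: 4

Derivation:
Initial IR:
  x = 4
  u = x + 2
  z = x * 1
  y = 4
  c = y * 0
  return x
After constant-fold (6 stmts):
  x = 4
  u = x + 2
  z = x
  y = 4
  c = 0
  return x
After copy-propagate (6 stmts):
  x = 4
  u = 4 + 2
  z = 4
  y = 4
  c = 0
  return 4
After constant-fold (6 stmts):
  x = 4
  u = 6
  z = 4
  y = 4
  c = 0
  return 4
After dead-code-elim (1 stmts):
  return 4
Evaluate:
  x = 4  =>  x = 4
  u = x + 2  =>  u = 6
  z = x * 1  =>  z = 4
  y = 4  =>  y = 4
  c = y * 0  =>  c = 0
  return x = 4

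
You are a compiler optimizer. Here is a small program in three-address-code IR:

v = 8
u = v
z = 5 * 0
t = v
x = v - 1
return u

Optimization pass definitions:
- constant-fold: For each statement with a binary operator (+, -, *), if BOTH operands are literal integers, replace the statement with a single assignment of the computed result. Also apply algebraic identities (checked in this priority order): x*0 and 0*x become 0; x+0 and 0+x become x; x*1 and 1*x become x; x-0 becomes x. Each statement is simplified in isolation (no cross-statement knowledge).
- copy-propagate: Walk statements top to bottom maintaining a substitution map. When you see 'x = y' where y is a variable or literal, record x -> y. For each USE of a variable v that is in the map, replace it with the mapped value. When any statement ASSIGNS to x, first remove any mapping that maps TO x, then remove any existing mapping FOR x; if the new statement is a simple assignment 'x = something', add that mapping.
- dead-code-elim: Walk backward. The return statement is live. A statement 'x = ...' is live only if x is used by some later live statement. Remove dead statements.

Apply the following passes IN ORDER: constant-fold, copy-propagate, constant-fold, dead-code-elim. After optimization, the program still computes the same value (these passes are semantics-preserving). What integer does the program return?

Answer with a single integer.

Answer: 8

Derivation:
Initial IR:
  v = 8
  u = v
  z = 5 * 0
  t = v
  x = v - 1
  return u
After constant-fold (6 stmts):
  v = 8
  u = v
  z = 0
  t = v
  x = v - 1
  return u
After copy-propagate (6 stmts):
  v = 8
  u = 8
  z = 0
  t = 8
  x = 8 - 1
  return 8
After constant-fold (6 stmts):
  v = 8
  u = 8
  z = 0
  t = 8
  x = 7
  return 8
After dead-code-elim (1 stmts):
  return 8
Evaluate:
  v = 8  =>  v = 8
  u = v  =>  u = 8
  z = 5 * 0  =>  z = 0
  t = v  =>  t = 8
  x = v - 1  =>  x = 7
  return u = 8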